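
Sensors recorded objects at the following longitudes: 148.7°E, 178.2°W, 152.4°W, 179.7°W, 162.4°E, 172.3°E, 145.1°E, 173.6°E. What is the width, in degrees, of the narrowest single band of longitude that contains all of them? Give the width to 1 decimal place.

62.5°

Sort the longitudes: -179.7°, -178.2°, -152.4°, +145.1°, +148.7°, +162.4°, +172.3°, +173.6°.
Eastward gaps between consecutive values (wrapping around): 1.5°, 25.8°, 297.5°, 3.6°, 13.7°, 9.9°, 1.3°, 6.7°.
Largest gap = 297.5° ⇒ minimal covering band is its complement: 360° − 297.5° = 62.5°.
Band runs from +145.1° eastward to -152.4°, crossing the antimeridian.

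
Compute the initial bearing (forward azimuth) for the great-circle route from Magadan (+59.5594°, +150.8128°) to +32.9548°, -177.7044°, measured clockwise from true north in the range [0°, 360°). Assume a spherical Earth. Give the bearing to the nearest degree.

128°

Δλ = -177.7044 − 150.8128 = -328.5172°; wrapped into (−180°, 180°]: 31.4828°.
θ = atan2( sin Δλ · cos φ₂ , cos φ₁ · sin φ₂ − sin φ₁ · cos φ₂ · cos Δλ )
  = atan2(0.43821, -0.34134) = 127.916° → normalised to [0°, 360°): 127.916°.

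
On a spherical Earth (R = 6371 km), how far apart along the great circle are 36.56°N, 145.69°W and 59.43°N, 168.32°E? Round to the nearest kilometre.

4135 km

Δλ = 168.32 − -145.69 = 314.01°; wrapped into (−180°, 180°]: -45.99°.
Δφ = 59.43 − 36.56 = 22.87°.
a = sin²(Δφ/2) + cos φ₁ · cos φ₂ · sin²(Δλ/2) = 0.101648.
c = 2·atan2(√a, √(1−a)) = 0.64898 rad → d = 6371·c ≈ 4134.63 km.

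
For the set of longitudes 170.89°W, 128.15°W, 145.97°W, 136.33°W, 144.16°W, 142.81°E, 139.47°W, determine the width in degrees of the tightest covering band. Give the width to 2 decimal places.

Sort the longitudes: -170.89°, -145.97°, -144.16°, -139.47°, -136.33°, -128.15°, +142.81°.
Eastward gaps between consecutive values (wrapping around): 24.92°, 1.81°, 4.69°, 3.14°, 8.18°, 270.96°, 46.30°.
Largest gap = 270.96° ⇒ minimal covering band is its complement: 360° − 270.96° = 89.04°.
Band runs from +142.81° eastward to -128.15°, crossing the antimeridian.

89.04°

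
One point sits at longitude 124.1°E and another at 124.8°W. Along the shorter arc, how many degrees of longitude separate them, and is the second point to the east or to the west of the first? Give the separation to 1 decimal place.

Raw difference: -124.8 − 124.1 = -248.9°.
Normalise into (−180°, 180°]: -248.9° + 360° = 111.1°.
Positive ⇒ the second point lies to the east; separation 111.1°.

111.1° east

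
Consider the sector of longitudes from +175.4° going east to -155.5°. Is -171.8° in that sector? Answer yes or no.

Yes

Band width going east from +175.4° to -155.5°: ((-155.5 − 175.4) mod 360) = 29.1°.
Offset of -171.8° east of the west edge: ((-171.8 − 175.4) mod 360) = 12.8°.
12.8° ≤ 29.1° ⇒ inside.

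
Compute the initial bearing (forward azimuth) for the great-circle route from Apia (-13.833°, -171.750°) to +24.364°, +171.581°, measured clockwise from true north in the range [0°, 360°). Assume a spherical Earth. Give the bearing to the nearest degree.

Δλ = 171.581 − -171.750 = 343.331°; wrapped into (−180°, 180°]: -16.669°.
θ = atan2( sin Δλ · cos φ₂ , cos φ₁ · sin φ₂ − sin φ₁ · cos φ₂ · cos Δλ )
  = atan2(-0.26130, 0.60921) = -23.215° → normalised to [0°, 360°): 336.785°.

337°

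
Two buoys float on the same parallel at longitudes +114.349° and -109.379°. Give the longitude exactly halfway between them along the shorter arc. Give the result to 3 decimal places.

Signed shortest Δλ from +114.349° to -109.379° is +136.272°.
Midpoint longitude = +114.349° + (+136.272°)/2 = +114.349° + 68.136° = +182.485°.
Normalise into (−180°, 180°]: -177.515°.
(The naïve average (+114.349 + -109.379)/2 = 2.485° is on the wrong side of the globe.)

-177.515°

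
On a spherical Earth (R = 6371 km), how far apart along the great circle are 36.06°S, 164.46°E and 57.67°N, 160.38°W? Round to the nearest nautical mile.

5901 nmi

Δλ = -160.38 − 164.46 = -324.84°; wrapped into (−180°, 180°]: 35.16°.
Δφ = 57.67 − -36.06 = 93.73°.
a = sin²(Δφ/2) + cos φ₁ · cos φ₂ · sin²(Δλ/2) = 0.571967.
c = 2·atan2(√a, √(1−a)) = 1.71523 rad → d = 6371·c ≈ 10927.75 km ≈ 5900.51 nmi.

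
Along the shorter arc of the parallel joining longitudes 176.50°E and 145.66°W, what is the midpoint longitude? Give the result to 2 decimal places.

164.58°W

Signed shortest Δλ from +176.50° to -145.66° is +37.84°.
Midpoint longitude = +176.50° + (+37.84°)/2 = +176.50° + 18.92° = +195.42°.
Normalise into (−180°, 180°]: -164.58°.
(The naïve average (+176.50 + -145.66)/2 = 15.42° is on the wrong side of the globe.)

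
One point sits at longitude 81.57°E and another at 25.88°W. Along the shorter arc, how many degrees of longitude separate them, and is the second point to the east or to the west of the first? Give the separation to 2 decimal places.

107.45° west

Raw difference: -25.88 − 81.57 = -107.45°.
Normalise into (−180°, 180°]: -107.45° stays -107.45°.
Negative ⇒ the second point lies to the west; separation 107.45°.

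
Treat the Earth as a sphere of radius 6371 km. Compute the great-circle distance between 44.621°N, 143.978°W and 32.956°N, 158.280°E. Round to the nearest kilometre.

Δλ = 158.280 − -143.978 = 302.258°; wrapped into (−180°, 180°]: -57.742°.
Δφ = 32.956 − 44.621 = -11.665°.
a = sin²(Δφ/2) + cos φ₁ · cos φ₂ · sin²(Δλ/2) = 0.149563.
c = 2·atan2(√a, √(1−a)) = 0.79417 rad → d = 6371·c ≈ 5059.68 km.

5060 km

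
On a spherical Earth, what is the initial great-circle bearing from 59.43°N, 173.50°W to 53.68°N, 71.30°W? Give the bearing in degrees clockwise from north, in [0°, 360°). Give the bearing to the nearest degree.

Δλ = -71.30 − -173.50 = 102.20°.
θ = atan2( sin Δλ · cos φ₂ , cos φ₁ · sin φ₂ − sin φ₁ · cos φ₂ · cos Δλ )
  = atan2(0.57892, 0.51755) = 48.203° → normalised to [0°, 360°): 48.203°.

48°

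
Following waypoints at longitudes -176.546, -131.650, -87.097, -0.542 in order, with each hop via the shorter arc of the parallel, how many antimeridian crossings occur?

Leg 1: -176.546° → -131.650°, shortest Δλ = 44.896° (east) — does not cross 180°.
Leg 2: -131.650° → -87.097°, shortest Δλ = 44.553° (east) — does not cross 180°.
Leg 3: -87.097° → -0.542°, shortest Δλ = 86.555° (east) — does not cross 180°.
Total crossings: 0.

0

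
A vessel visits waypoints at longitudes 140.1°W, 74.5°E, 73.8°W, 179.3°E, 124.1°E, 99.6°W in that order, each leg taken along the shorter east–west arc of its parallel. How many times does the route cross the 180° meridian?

Leg 1: -140.1° → +74.5°, shortest Δλ = -145.4° (west) — crosses 180°.
Leg 2: +74.5° → -73.8°, shortest Δλ = -148.3° (west) — does not cross 180°.
Leg 3: -73.8° → +179.3°, shortest Δλ = -106.9° (west) — crosses 180°.
Leg 4: +179.3° → +124.1°, shortest Δλ = -55.2° (west) — does not cross 180°.
Leg 5: +124.1° → -99.6°, shortest Δλ = 136.3° (east) — crosses 180°.
Total crossings: 3.

3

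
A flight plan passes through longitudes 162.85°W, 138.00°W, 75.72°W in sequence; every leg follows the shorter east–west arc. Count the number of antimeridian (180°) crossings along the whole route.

Leg 1: -162.85° → -138.00°, shortest Δλ = 24.85° (east) — does not cross 180°.
Leg 2: -138.00° → -75.72°, shortest Δλ = 62.28° (east) — does not cross 180°.
Total crossings: 0.

0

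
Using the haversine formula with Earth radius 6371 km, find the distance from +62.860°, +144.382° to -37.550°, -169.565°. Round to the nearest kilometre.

11891 km

Δλ = -169.565 − 144.382 = -313.947°; wrapped into (−180°, 180°]: 46.053°.
Δφ = -37.550 − 62.860 = -100.410°.
a = sin²(Δφ/2) + cos φ₁ · cos φ₂ · sin²(Δλ/2) = 0.645680.
c = 2·atan2(√a, √(1−a)) = 1.86645 rad → d = 6371·c ≈ 11891.12 km.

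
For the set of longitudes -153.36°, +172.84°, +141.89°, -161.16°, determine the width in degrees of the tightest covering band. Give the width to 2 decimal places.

Sort the longitudes: -161.16°, -153.36°, +141.89°, +172.84°.
Eastward gaps between consecutive values (wrapping around): 7.80°, 295.25°, 30.95°, 26.00°.
Largest gap = 295.25° ⇒ minimal covering band is its complement: 360° − 295.25° = 64.75°.
Band runs from +141.89° eastward to -153.36°, crossing the antimeridian.

64.75°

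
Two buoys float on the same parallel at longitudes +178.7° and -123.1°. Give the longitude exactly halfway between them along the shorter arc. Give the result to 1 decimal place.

-152.2°

Signed shortest Δλ from +178.7° to -123.1° is +58.2°.
Midpoint longitude = +178.7° + (+58.2°)/2 = +178.7° + 29.1° = +207.8°.
Normalise into (−180°, 180°]: -152.2°.
(The naïve average (+178.7 + -123.1)/2 = 27.8° is on the wrong side of the globe.)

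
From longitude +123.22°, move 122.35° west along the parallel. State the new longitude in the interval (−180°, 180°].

Start at +123.22°; shift −122.35° → +0.87°.
+0.87° already lies in (−180°, 180°].

+0.87°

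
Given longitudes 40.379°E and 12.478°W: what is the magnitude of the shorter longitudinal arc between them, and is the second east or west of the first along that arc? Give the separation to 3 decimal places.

Raw difference: -12.478 − 40.379 = -52.857°.
Normalise into (−180°, 180°]: -52.857° stays -52.857°.
Negative ⇒ the second point lies to the west; separation 52.857°.

52.857° west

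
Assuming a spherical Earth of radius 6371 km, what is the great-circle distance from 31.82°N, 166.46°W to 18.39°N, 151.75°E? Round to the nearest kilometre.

4433 km

Δλ = 151.75 − -166.46 = 318.21°; wrapped into (−180°, 180°]: -41.79°.
Δφ = 18.39 − 31.82 = -13.43°.
a = sin²(Δφ/2) + cos φ₁ · cos φ₂ · sin²(Δλ/2) = 0.116239.
c = 2·atan2(√a, √(1−a)) = 0.69583 rad → d = 6371·c ≈ 4433.14 km.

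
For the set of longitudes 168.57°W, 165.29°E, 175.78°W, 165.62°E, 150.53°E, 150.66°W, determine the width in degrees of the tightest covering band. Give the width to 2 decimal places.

58.81°

Sort the longitudes: -175.78°, -168.57°, -150.66°, +150.53°, +165.29°, +165.62°.
Eastward gaps between consecutive values (wrapping around): 7.21°, 17.91°, 301.19°, 14.76°, 0.33°, 18.60°.
Largest gap = 301.19° ⇒ minimal covering band is its complement: 360° − 301.19° = 58.81°.
Band runs from +150.53° eastward to -150.66°, crossing the antimeridian.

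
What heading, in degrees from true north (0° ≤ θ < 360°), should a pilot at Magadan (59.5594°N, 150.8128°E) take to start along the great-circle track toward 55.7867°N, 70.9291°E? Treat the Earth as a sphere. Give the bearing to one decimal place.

Δλ = 70.9291 − 150.8128 = -79.8837°.
θ = atan2( sin Δλ · cos φ₂ , cos φ₁ · sin φ₂ − sin φ₁ · cos φ₂ · cos Δλ )
  = atan2(-0.55353, 0.33382) = -58.907° → normalised to [0°, 360°): 301.093°.

301.1°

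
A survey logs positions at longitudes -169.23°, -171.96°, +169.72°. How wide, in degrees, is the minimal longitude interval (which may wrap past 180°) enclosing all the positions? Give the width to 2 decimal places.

Sort the longitudes: -171.96°, -169.23°, +169.72°.
Eastward gaps between consecutive values (wrapping around): 2.73°, 338.95°, 18.32°.
Largest gap = 338.95° ⇒ minimal covering band is its complement: 360° − 338.95° = 21.05°.
Band runs from +169.72° eastward to -169.23°, crossing the antimeridian.

21.05°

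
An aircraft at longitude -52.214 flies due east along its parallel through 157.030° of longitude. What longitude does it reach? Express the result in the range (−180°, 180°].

Start at -52.214°; shift +157.030° → +104.816°.
+104.816° already lies in (−180°, 180°].

+104.816°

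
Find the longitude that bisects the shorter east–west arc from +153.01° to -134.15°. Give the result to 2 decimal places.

Signed shortest Δλ from +153.01° to -134.15° is +72.84°.
Midpoint longitude = +153.01° + (+72.84°)/2 = +153.01° + 36.42° = +189.43°.
Normalise into (−180°, 180°]: -170.57°.
(The naïve average (+153.01 + -134.15)/2 = 9.43° is on the wrong side of the globe.)

-170.57°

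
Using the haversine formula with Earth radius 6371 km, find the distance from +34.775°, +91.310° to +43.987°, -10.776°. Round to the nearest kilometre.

8250 km

Δλ = -10.776 − 91.310 = -102.086°.
Δφ = 43.987 − 34.775 = 9.212°.
a = sin²(Δφ/2) + cos φ₁ · cos φ₂ · sin²(Δλ/2) = 0.363817.
c = 2·atan2(√a, √(1−a)) = 1.29494 rad → d = 6371·c ≈ 8250.09 km.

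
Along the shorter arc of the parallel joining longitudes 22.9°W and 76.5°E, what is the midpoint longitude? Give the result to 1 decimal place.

Signed shortest Δλ from -22.9° to +76.5° is +99.4°.
Midpoint longitude = -22.9° + (+99.4°)/2 = -22.9° + 49.7° = +26.8°.

26.8°E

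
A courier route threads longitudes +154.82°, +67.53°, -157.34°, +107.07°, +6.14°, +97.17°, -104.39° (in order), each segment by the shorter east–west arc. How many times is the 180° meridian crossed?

Leg 1: +154.82° → +67.53°, shortest Δλ = -87.29° (west) — does not cross 180°.
Leg 2: +67.53° → -157.34°, shortest Δλ = 135.13° (east) — crosses 180°.
Leg 3: -157.34° → +107.07°, shortest Δλ = -95.59° (west) — crosses 180°.
Leg 4: +107.07° → +6.14°, shortest Δλ = -100.93° (west) — does not cross 180°.
Leg 5: +6.14° → +97.17°, shortest Δλ = 91.03° (east) — does not cross 180°.
Leg 6: +97.17° → -104.39°, shortest Δλ = 158.44° (east) — crosses 180°.
Total crossings: 3.

3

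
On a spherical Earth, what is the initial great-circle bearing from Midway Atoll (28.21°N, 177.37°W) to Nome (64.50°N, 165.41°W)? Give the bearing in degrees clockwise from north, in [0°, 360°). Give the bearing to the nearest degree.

Δλ = -165.41 − -177.37 = 11.96°.
θ = atan2( sin Δλ · cos φ₂ , cos φ₁ · sin φ₂ − sin φ₁ · cos φ₂ · cos Δλ )
  = atan2(0.08921, 0.59629) = 8.509° → normalised to [0°, 360°): 8.509°.

9°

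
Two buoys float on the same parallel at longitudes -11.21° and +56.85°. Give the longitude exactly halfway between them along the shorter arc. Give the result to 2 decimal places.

Signed shortest Δλ from -11.21° to +56.85° is +68.06°.
Midpoint longitude = -11.21° + (+68.06°)/2 = -11.21° + 34.03° = +22.82°.

+22.82°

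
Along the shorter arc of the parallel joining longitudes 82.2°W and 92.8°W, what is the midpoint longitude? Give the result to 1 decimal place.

87.5°W

Signed shortest Δλ from -82.2° to -92.8° is -10.6°.
Midpoint longitude = -82.2° + (-10.6°)/2 = -82.2° − 5.3° = -87.5°.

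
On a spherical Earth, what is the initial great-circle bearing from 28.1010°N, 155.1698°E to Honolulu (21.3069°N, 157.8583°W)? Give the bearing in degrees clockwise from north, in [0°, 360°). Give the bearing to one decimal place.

Δλ = -157.8583 − 155.1698 = -313.0281°; wrapped into (−180°, 180°]: 46.9719°.
θ = atan2( sin Δλ · cos φ₂ , cos φ₁ · sin φ₂ − sin φ₁ · cos φ₂ · cos Δλ )
  = atan2(0.68105, 0.02109) = 88.226° → normalised to [0°, 360°): 88.226°.

88.2°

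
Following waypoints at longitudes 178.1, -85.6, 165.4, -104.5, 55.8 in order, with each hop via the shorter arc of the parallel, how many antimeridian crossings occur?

3

Leg 1: +178.1° → -85.6°, shortest Δλ = 96.3° (east) — crosses 180°.
Leg 2: -85.6° → +165.4°, shortest Δλ = -109.0° (west) — crosses 180°.
Leg 3: +165.4° → -104.5°, shortest Δλ = 90.1° (east) — crosses 180°.
Leg 4: -104.5° → +55.8°, shortest Δλ = 160.3° (east) — does not cross 180°.
Total crossings: 3.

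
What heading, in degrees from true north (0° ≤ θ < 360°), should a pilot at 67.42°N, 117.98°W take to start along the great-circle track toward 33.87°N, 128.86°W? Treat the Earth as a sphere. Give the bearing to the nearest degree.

196°

Δλ = -128.86 − -117.98 = -10.88°.
θ = atan2( sin Δλ · cos φ₂ , cos φ₁ · sin φ₂ − sin φ₁ · cos φ₂ · cos Δλ )
  = atan2(-0.15672, -0.53888) = -163.784° → normalised to [0°, 360°): 196.216°.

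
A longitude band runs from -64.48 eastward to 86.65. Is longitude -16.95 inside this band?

Yes

Band width going east from -64.48° to +86.65°: ((86.65 − -64.48) mod 360) = 151.13°.
Offset of -16.95° east of the west edge: ((-16.95 − -64.48) mod 360) = 47.53°.
47.53° ≤ 151.13° ⇒ inside.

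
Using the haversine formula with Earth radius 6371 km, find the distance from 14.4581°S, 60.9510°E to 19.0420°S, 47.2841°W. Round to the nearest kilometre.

11323 km

Δλ = -47.2841 − 60.9510 = -108.2351°.
Δφ = -19.0420 − -14.4581 = -4.5839°.
a = sin²(Δφ/2) + cos φ₁ · cos φ₂ · sin²(Δλ/2) = 0.602484.
c = 2·atan2(√a, √(1−a)) = 1.77723 rad → d = 6371·c ≈ 11322.72 km.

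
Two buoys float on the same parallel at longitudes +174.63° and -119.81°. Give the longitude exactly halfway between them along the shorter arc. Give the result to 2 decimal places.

-152.59°

Signed shortest Δλ from +174.63° to -119.81° is +65.56°.
Midpoint longitude = +174.63° + (+65.56°)/2 = +174.63° + 32.78° = +207.41°.
Normalise into (−180°, 180°]: -152.59°.
(The naïve average (+174.63 + -119.81)/2 = 27.41° is on the wrong side of the globe.)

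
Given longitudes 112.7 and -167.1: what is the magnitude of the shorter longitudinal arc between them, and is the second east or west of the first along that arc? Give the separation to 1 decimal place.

Raw difference: -167.1 − 112.7 = -279.8°.
Normalise into (−180°, 180°]: -279.8° + 360° = 80.2°.
Positive ⇒ the second point lies to the east; separation 80.2°.

80.2° east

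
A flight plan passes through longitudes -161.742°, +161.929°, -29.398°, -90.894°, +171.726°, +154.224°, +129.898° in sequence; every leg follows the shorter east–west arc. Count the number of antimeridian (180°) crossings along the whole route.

Leg 1: -161.742° → +161.929°, shortest Δλ = -36.329° (west) — crosses 180°.
Leg 2: +161.929° → -29.398°, shortest Δλ = 168.673° (east) — crosses 180°.
Leg 3: -29.398° → -90.894°, shortest Δλ = -61.496° (west) — does not cross 180°.
Leg 4: -90.894° → +171.726°, shortest Δλ = -97.38° (west) — crosses 180°.
Leg 5: +171.726° → +154.224°, shortest Δλ = -17.502° (west) — does not cross 180°.
Leg 6: +154.224° → +129.898°, shortest Δλ = -24.326° (west) — does not cross 180°.
Total crossings: 3.

3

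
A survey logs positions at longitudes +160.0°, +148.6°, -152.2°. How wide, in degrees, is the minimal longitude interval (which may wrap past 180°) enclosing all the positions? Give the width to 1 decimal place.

59.2°

Sort the longitudes: -152.2°, +148.6°, +160.0°.
Eastward gaps between consecutive values (wrapping around): 300.8°, 11.4°, 47.8°.
Largest gap = 300.8° ⇒ minimal covering band is its complement: 360° − 300.8° = 59.2°.
Band runs from +148.6° eastward to -152.2°, crossing the antimeridian.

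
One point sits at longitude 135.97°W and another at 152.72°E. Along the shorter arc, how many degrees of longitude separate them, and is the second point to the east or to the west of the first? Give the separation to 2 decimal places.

Raw difference: 152.72 − -135.97 = 288.69°.
Normalise into (−180°, 180°]: 288.69° − 360° = -71.31°.
Negative ⇒ the second point lies to the west; separation 71.31°.

71.31° west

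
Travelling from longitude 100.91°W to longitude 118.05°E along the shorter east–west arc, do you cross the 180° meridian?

Yes

Naïve |118.05 − -100.91| = 218.96° > 180°, so the shorter arc goes the other way round — across 180°.
Signed shortest Δλ = ((118.05 − -100.91 + 180) mod 360) − 180 = -141.04°.
Going west by 141.04° from -100.91° passes through 180° before reaching +118.05°.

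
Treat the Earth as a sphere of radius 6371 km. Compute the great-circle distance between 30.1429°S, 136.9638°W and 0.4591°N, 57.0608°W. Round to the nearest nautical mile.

4894 nmi

Δλ = -57.0608 − -136.9638 = 79.9030°.
Δφ = 0.4591 − -30.1429 = 30.6020°.
a = sin²(Δφ/2) + cos φ₁ · cos φ₂ · sin²(Δλ/2) = 0.426210.
c = 2·atan2(√a, √(1−a)) = 1.42268 rad → d = 6371·c ≈ 9063.87 km ≈ 4894.10 nmi.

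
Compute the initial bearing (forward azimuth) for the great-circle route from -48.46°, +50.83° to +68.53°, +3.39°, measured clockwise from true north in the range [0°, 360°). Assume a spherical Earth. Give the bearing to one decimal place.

Δλ = 3.39 − 50.83 = -47.44°.
θ = atan2( sin Δλ · cos φ₂ , cos φ₁ · sin φ₂ − sin φ₁ · cos φ₂ · cos Δλ )
  = atan2(-0.26959, 0.80242) = -18.571° → normalised to [0°, 360°): 341.429°.

341.4°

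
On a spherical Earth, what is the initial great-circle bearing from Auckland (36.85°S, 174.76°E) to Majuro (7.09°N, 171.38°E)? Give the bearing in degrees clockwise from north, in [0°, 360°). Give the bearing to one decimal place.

355.2°

Δλ = 171.38 − 174.76 = -3.38°.
θ = atan2( sin Δλ · cos φ₂ , cos φ₁ · sin φ₂ − sin φ₁ · cos φ₂ · cos Δλ )
  = atan2(-0.05851, 0.69287) = -4.827° → normalised to [0°, 360°): 355.173°.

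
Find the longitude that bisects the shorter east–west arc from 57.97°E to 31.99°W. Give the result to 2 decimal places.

12.99°E

Signed shortest Δλ from +57.97° to -31.99° is -89.96°.
Midpoint longitude = +57.97° + (-89.96°)/2 = +57.97° − 44.98° = +12.99°.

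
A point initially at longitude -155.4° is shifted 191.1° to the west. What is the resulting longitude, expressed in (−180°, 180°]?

+13.5°

Start at -155.4°; shift −191.1° → -346.5°.
-346.5° lies outside (−180°, 180°]; add 360° → +13.5°.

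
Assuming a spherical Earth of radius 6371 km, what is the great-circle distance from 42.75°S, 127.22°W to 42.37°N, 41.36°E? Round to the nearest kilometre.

Δλ = 41.36 − -127.22 = 168.58°.
Δφ = 42.37 − -42.75 = 85.12°.
a = sin²(Δφ/2) + cos φ₁ · cos φ₂ · sin²(Δλ/2) = 0.994619.
c = 2·atan2(√a, √(1−a)) = 2.99474 rad → d = 6371·c ≈ 19079.52 km.

19080 km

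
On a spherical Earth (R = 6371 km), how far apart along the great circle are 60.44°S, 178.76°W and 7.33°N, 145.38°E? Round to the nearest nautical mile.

4407 nmi

Δλ = 145.38 − -178.76 = 324.14°; wrapped into (−180°, 180°]: -35.86°.
Δφ = 7.33 − -60.44 = 67.77°.
a = sin²(Δφ/2) + cos φ₁ · cos φ₂ · sin²(Δλ/2) = 0.357211.
c = 2·atan2(√a, √(1−a)) = 1.28119 rad → d = 6371·c ≈ 8162.44 km ≈ 4407.36 nmi.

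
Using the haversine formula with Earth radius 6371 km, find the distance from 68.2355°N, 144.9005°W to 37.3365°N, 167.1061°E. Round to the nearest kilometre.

Δλ = 167.1061 − -144.9005 = 312.0066°; wrapped into (−180°, 180°]: -47.9934°.
Δφ = 37.3365 − 68.2355 = -30.8990°.
a = sin²(Δφ/2) + cos φ₁ · cos φ₂ · sin²(Δλ/2) = 0.119723.
c = 2·atan2(√a, √(1−a)) = 0.70663 rad → d = 6371·c ≈ 4501.94 km.

4502 km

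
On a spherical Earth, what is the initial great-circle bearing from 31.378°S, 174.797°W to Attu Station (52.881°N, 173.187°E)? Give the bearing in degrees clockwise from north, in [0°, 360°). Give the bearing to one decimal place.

Δλ = 173.187 − -174.797 = 347.984°; wrapped into (−180°, 180°]: -12.016°.
θ = atan2( sin Δλ · cos φ₂ , cos φ₁ · sin φ₂ − sin φ₁ · cos φ₂ · cos Δλ )
  = atan2(-0.12563, 0.98810) = -7.246° → normalised to [0°, 360°): 352.754°.

352.8°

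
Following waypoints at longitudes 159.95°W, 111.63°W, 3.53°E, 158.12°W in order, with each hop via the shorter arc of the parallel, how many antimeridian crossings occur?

Leg 1: -159.95° → -111.63°, shortest Δλ = 48.32° (east) — does not cross 180°.
Leg 2: -111.63° → +3.53°, shortest Δλ = 115.16° (east) — does not cross 180°.
Leg 3: +3.53° → -158.12°, shortest Δλ = -161.65° (west) — does not cross 180°.
Total crossings: 0.

0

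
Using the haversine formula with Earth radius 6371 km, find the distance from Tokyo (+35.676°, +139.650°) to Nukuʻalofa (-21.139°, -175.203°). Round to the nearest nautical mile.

4268 nmi

Δλ = -175.203 − 139.650 = -314.853°; wrapped into (−180°, 180°]: 45.147°.
Δφ = -21.139 − 35.676 = -56.815°.
a = sin²(Δφ/2) + cos φ₁ · cos φ₂ · sin²(Δλ/2) = 0.337974.
c = 2·atan2(√a, √(1−a)) = 1.24079 rad → d = 6371·c ≈ 7905.05 km ≈ 4268.38 nmi.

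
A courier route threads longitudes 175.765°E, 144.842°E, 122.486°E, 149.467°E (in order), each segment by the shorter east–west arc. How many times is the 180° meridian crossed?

Leg 1: +175.765° → +144.842°, shortest Δλ = -30.923° (west) — does not cross 180°.
Leg 2: +144.842° → +122.486°, shortest Δλ = -22.356° (west) — does not cross 180°.
Leg 3: +122.486° → +149.467°, shortest Δλ = 26.981° (east) — does not cross 180°.
Total crossings: 0.

0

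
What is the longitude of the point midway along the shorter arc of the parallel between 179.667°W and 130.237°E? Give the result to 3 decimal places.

155.285°E

Signed shortest Δλ from -179.667° to +130.237° is -50.096°.
Midpoint longitude = -179.667° + (-50.096°)/2 = -179.667° − 25.048° = -204.715°.
Normalise into (−180°, 180°]: +155.285°.
(The naïve average (-179.667 + +130.237)/2 = -24.715° is on the wrong side of the globe.)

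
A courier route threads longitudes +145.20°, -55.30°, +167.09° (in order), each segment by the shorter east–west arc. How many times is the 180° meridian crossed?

2

Leg 1: +145.20° → -55.30°, shortest Δλ = 159.5° (east) — crosses 180°.
Leg 2: -55.30° → +167.09°, shortest Δλ = -137.61° (west) — crosses 180°.
Total crossings: 2.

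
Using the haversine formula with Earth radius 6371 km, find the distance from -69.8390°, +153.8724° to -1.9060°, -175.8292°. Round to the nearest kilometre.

7874 km

Δλ = -175.8292 − 153.8724 = -329.7016°; wrapped into (−180°, 180°]: 30.2984°.
Δφ = -1.9060 − -69.8390 = 67.9330°.
a = sin²(Δφ/2) + cos φ₁ · cos φ₂ · sin²(Δλ/2) = 0.335680.
c = 2·atan2(√a, √(1−a)) = 1.23593 rad → d = 6371·c ≈ 7874.13 km.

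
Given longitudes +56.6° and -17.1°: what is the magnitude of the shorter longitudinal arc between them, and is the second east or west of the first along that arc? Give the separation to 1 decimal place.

Raw difference: -17.1 − 56.6 = -73.7°.
Normalise into (−180°, 180°]: -73.7° stays -73.7°.
Negative ⇒ the second point lies to the west; separation 73.7°.

73.7° west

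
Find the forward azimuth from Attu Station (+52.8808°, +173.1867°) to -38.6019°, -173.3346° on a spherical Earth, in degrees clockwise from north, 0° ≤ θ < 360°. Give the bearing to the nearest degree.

Δλ = -173.3346 − 173.1867 = -346.5213°; wrapped into (−180°, 180°]: 13.4787°.
θ = atan2( sin Δλ · cos φ₂ , cos φ₁ · sin φ₂ − sin φ₁ · cos φ₂ · cos Δλ )
  = atan2(0.18215, -0.98250) = 169.497° → normalised to [0°, 360°): 169.497°.

169°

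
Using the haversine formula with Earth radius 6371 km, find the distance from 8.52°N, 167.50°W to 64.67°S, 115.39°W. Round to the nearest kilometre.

9203 km

Δλ = -115.39 − -167.50 = 52.11°.
Δφ = -64.67 − 8.52 = -73.19°.
a = sin²(Δφ/2) + cos φ₁ · cos φ₂ · sin²(Δλ/2) = 0.437030.
c = 2·atan2(√a, √(1−a)) = 1.44452 rad → d = 6371·c ≈ 9203.04 km.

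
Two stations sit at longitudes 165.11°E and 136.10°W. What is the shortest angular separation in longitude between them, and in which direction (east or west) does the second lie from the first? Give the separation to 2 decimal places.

Raw difference: -136.10 − 165.11 = -301.21°.
Normalise into (−180°, 180°]: -301.21° + 360° = 58.79°.
Positive ⇒ the second point lies to the east; separation 58.79°.

58.79° east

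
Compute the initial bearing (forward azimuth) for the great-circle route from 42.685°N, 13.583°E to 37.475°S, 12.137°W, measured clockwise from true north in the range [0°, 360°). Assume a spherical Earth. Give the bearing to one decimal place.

200.3°

Δλ = -12.137 − 13.583 = -25.720°.
θ = atan2( sin Δλ · cos φ₂ , cos φ₁ · sin φ₂ − sin φ₁ · cos φ₂ · cos Δλ )
  = atan2(-0.34441, -0.93198) = -159.718° → normalised to [0°, 360°): 200.282°.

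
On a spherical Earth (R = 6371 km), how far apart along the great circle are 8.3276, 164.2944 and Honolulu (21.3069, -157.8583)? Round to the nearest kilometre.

Δλ = -157.8583 − 164.2944 = -322.1527°; wrapped into (−180°, 180°]: 37.8473°.
Δφ = 21.3069 − 8.3276 = 12.9793°.
a = sin²(Δφ/2) + cos φ₁ · cos φ₂ · sin²(Δλ/2) = 0.109728.
c = 2·atan2(√a, √(1−a)) = 0.67526 rad → d = 6371·c ≈ 4302.08 km.

4302 km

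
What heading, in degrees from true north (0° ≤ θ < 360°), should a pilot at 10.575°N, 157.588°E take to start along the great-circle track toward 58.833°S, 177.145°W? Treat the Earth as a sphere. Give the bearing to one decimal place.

166.6°

Δλ = -177.145 − 157.588 = -334.733°; wrapped into (−180°, 180°]: 25.267°.
θ = atan2( sin Δλ · cos φ₂ , cos φ₁ · sin φ₂ − sin φ₁ · cos φ₂ · cos Δλ )
  = atan2(0.22090, -0.92702) = 166.597° → normalised to [0°, 360°): 166.597°.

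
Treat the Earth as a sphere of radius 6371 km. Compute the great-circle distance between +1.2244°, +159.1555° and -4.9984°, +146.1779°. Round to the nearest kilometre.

1599 km

Δλ = 146.1779 − 159.1555 = -12.9776°.
Δφ = -4.9984 − 1.2244 = -6.2228°.
a = sin²(Δφ/2) + cos φ₁ · cos φ₂ · sin²(Δλ/2) = 0.015666.
c = 2·atan2(√a, √(1−a)) = 0.25098 rad → d = 6371·c ≈ 1599.01 km.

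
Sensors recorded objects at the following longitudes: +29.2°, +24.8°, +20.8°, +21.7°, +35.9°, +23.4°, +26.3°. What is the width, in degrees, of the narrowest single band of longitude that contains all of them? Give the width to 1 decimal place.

15.1°

Sort the longitudes: +20.8°, +21.7°, +23.4°, +24.8°, +26.3°, +29.2°, +35.9°.
Eastward gaps between consecutive values (wrapping around): 0.9°, 1.7°, 1.4°, 1.5°, 2.9°, 6.7°, 344.9°.
Largest gap = 344.9° ⇒ minimal covering band is its complement: 360° − 344.9° = 15.1°.
Band runs from +20.8° eastward to +35.9°.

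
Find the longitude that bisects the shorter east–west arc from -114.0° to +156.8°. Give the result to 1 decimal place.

Signed shortest Δλ from -114.0° to +156.8° is -89.2°.
Midpoint longitude = -114.0° + (-89.2°)/2 = -114.0° − 44.6° = -158.6°.
(The naïve average (-114.0 + +156.8)/2 = 21.4° is on the wrong side of the globe.)

-158.6°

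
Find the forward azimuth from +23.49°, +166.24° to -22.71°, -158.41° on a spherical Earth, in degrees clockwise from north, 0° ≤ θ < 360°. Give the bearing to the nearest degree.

Δλ = -158.41 − 166.24 = -324.65°; wrapped into (−180°, 180°]: 35.35°.
θ = atan2( sin Δλ · cos φ₂ , cos φ₁ · sin φ₂ − sin φ₁ · cos φ₂ · cos Δλ )
  = atan2(0.53371, -0.65397) = 140.782° → normalised to [0°, 360°): 140.782°.

141°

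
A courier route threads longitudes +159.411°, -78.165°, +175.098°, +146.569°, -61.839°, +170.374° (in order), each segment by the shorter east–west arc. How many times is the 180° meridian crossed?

4

Leg 1: +159.411° → -78.165°, shortest Δλ = 122.424° (east) — crosses 180°.
Leg 2: -78.165° → +175.098°, shortest Δλ = -106.737° (west) — crosses 180°.
Leg 3: +175.098° → +146.569°, shortest Δλ = -28.529° (west) — does not cross 180°.
Leg 4: +146.569° → -61.839°, shortest Δλ = 151.592° (east) — crosses 180°.
Leg 5: -61.839° → +170.374°, shortest Δλ = -127.787° (west) — crosses 180°.
Total crossings: 4.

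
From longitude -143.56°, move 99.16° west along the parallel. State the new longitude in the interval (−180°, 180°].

Start at -143.56°; shift −99.16° → -242.72°.
-242.72° lies outside (−180°, 180°]; add 360° → +117.28°.

+117.28°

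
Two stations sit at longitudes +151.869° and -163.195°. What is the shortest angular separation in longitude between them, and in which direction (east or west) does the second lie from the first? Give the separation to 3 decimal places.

Raw difference: -163.195 − 151.869 = -315.064°.
Normalise into (−180°, 180°]: -315.064° + 360° = 44.936°.
Positive ⇒ the second point lies to the east; separation 44.936°.

44.936° east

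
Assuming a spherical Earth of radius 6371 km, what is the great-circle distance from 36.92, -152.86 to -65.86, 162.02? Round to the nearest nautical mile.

6515 nmi

Δλ = 162.02 − -152.86 = 314.88°; wrapped into (−180°, 180°]: -45.12°.
Δφ = -65.86 − 36.92 = -102.78°.
a = sin²(Δφ/2) + cos φ₁ · cos φ₂ · sin²(Δλ/2) = 0.658729.
c = 2·atan2(√a, √(1−a)) = 1.89384 rad → d = 6371·c ≈ 12065.67 km ≈ 6514.94 nmi.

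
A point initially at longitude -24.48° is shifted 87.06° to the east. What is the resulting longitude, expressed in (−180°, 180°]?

Start at -24.48°; shift +87.06° → +62.58°.
+62.58° already lies in (−180°, 180°].

+62.58°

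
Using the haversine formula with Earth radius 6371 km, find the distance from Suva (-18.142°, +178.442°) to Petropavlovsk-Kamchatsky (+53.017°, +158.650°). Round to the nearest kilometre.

Δλ = 158.650 − 178.442 = -19.792°.
Δφ = 53.017 − -18.142 = 71.159°.
a = sin²(Δφ/2) + cos φ₁ · cos φ₂ · sin²(Δλ/2) = 0.355413.
c = 2·atan2(√a, √(1−a)) = 1.27743 rad → d = 6371·c ≈ 8138.53 km.

8139 km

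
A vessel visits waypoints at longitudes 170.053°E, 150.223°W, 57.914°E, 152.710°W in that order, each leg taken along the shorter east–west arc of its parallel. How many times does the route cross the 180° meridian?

Leg 1: +170.053° → -150.223°, shortest Δλ = 39.724° (east) — crosses 180°.
Leg 2: -150.223° → +57.914°, shortest Δλ = -151.863° (west) — crosses 180°.
Leg 3: +57.914° → -152.710°, shortest Δλ = 149.376° (east) — crosses 180°.
Total crossings: 3.

3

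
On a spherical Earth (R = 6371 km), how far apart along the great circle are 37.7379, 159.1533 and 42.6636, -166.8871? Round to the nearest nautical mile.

1574 nmi

Δλ = -166.8871 − 159.1533 = -326.0404°; wrapped into (−180°, 180°]: 33.9596°.
Δφ = 42.6636 − 37.7379 = 4.9257°.
a = sin²(Δφ/2) + cos φ₁ · cos φ₂ · sin²(Δλ/2) = 0.051441.
c = 2·atan2(√a, √(1−a)) = 0.45760 rad → d = 6371·c ≈ 2915.34 km ≈ 1574.16 nmi.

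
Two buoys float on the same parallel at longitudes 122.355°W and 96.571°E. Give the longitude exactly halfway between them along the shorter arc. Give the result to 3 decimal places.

167.108°E

Signed shortest Δλ from -122.355° to +96.571° is -141.074°.
Midpoint longitude = -122.355° + (-141.074°)/2 = -122.355° − 70.537° = -192.892°.
Normalise into (−180°, 180°]: +167.108°.
(The naïve average (-122.355 + +96.571)/2 = -12.892° is on the wrong side of the globe.)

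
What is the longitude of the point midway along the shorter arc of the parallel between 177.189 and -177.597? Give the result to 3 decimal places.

+179.796°

Signed shortest Δλ from +177.189° to -177.597° is +5.214°.
Midpoint longitude = +177.189° + (+5.214°)/2 = +177.189° + 2.607° = +179.796°.
(The naïve average (+177.189 + -177.597)/2 = -0.204° is on the wrong side of the globe.)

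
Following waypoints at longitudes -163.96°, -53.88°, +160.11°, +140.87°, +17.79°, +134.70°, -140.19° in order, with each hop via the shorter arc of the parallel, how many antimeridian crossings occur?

2

Leg 1: -163.96° → -53.88°, shortest Δλ = 110.08° (east) — does not cross 180°.
Leg 2: -53.88° → +160.11°, shortest Δλ = -146.01° (west) — crosses 180°.
Leg 3: +160.11° → +140.87°, shortest Δλ = -19.24° (west) — does not cross 180°.
Leg 4: +140.87° → +17.79°, shortest Δλ = -123.08° (west) — does not cross 180°.
Leg 5: +17.79° → +134.70°, shortest Δλ = 116.91° (east) — does not cross 180°.
Leg 6: +134.70° → -140.19°, shortest Δλ = 85.11° (east) — crosses 180°.
Total crossings: 2.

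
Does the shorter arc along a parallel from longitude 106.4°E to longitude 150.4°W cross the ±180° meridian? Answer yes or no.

Yes

Naïve |-150.4 − 106.4| = 256.8° > 180°, so the shorter arc goes the other way round — across 180°.
Signed shortest Δλ = ((-150.4 − 106.4 + 180) mod 360) − 180 = 103.2°.
Going east by 103.2° from +106.4° passes through 180° before reaching -150.4°.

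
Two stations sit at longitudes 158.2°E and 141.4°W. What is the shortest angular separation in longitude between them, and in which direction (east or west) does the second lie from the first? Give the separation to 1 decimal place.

60.4° east

Raw difference: -141.4 − 158.2 = -299.6°.
Normalise into (−180°, 180°]: -299.6° + 360° = 60.4°.
Positive ⇒ the second point lies to the east; separation 60.4°.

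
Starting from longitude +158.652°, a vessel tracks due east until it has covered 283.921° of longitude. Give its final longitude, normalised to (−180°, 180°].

Start at +158.652°; shift +283.921° → +442.573°.
+442.573° lies outside (−180°, 180°]; subtract 360° → +82.573°.

+82.573°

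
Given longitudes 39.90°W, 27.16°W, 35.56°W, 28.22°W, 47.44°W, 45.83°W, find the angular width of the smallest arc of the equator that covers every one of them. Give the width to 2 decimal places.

Sort the longitudes: -47.44°, -45.83°, -39.90°, -35.56°, -28.22°, -27.16°.
Eastward gaps between consecutive values (wrapping around): 1.61°, 5.93°, 4.34°, 7.34°, 1.06°, 339.72°.
Largest gap = 339.72° ⇒ minimal covering band is its complement: 360° − 339.72° = 20.28°.
Band runs from -47.44° eastward to -27.16°.

20.28°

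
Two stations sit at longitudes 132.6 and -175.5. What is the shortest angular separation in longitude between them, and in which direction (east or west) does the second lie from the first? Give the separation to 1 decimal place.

Raw difference: -175.5 − 132.6 = -308.1°.
Normalise into (−180°, 180°]: -308.1° + 360° = 51.9°.
Positive ⇒ the second point lies to the east; separation 51.9°.

51.9° east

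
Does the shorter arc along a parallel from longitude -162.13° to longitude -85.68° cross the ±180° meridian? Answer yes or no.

No

Signed shortest Δλ = ((-85.68 − -162.13 + 180) mod 360) − 180 = 76.45°.
Going east by 76.45° from -162.13° reaches -85.68° without touching 180°.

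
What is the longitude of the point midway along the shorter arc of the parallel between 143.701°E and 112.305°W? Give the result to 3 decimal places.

164.302°W

Signed shortest Δλ from +143.701° to -112.305° is +103.994°.
Midpoint longitude = +143.701° + (+103.994°)/2 = +143.701° + 51.997° = +195.698°.
Normalise into (−180°, 180°]: -164.302°.
(The naïve average (+143.701 + -112.305)/2 = 15.698° is on the wrong side of the globe.)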